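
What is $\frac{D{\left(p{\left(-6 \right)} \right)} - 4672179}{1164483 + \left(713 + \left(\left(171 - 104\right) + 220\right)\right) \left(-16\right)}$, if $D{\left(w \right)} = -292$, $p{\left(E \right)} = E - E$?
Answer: $- \frac{4672471}{1148483} \approx -4.0684$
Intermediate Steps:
$p{\left(E \right)} = 0$
$\frac{D{\left(p{\left(-6 \right)} \right)} - 4672179}{1164483 + \left(713 + \left(\left(171 - 104\right) + 220\right)\right) \left(-16\right)} = \frac{-292 - 4672179}{1164483 + \left(713 + \left(\left(171 - 104\right) + 220\right)\right) \left(-16\right)} = - \frac{4672471}{1164483 + \left(713 + \left(67 + 220\right)\right) \left(-16\right)} = - \frac{4672471}{1164483 + \left(713 + 287\right) \left(-16\right)} = - \frac{4672471}{1164483 + 1000 \left(-16\right)} = - \frac{4672471}{1164483 - 16000} = - \frac{4672471}{1148483}$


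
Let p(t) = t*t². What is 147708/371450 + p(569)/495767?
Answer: 1802677660397/4846122425 ≈ 371.98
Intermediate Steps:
p(t) = t³
147708/371450 + p(569)/495767 = 147708/371450 + 569³/495767 = 147708*(1/371450) + 184220009*(1/495767) = 73854/185725 + 184220009/495767 = 1802677660397/4846122425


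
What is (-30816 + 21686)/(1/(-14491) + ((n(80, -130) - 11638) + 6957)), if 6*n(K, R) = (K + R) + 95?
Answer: 264605660/135447379 ≈ 1.9536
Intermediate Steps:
n(K, R) = 95/6 + K/6 + R/6 (n(K, R) = ((K + R) + 95)/6 = (95 + K + R)/6 = 95/6 + K/6 + R/6)
(-30816 + 21686)/(1/(-14491) + ((n(80, -130) - 11638) + 6957)) = (-30816 + 21686)/(1/(-14491) + (((95/6 + (⅙)*80 + (⅙)*(-130)) - 11638) + 6957)) = -9130/(-1/14491 + (((95/6 + 40/3 - 65/3) - 11638) + 6957)) = -9130/(-1/14491 + ((15/2 - 11638) + 6957)) = -9130/(-1/14491 + (-23261/2 + 6957)) = -9130/(-1/14491 - 9347/2) = -9130/(-135447379/28982) = -9130*(-28982/135447379) = 264605660/135447379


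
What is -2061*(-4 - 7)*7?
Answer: 158697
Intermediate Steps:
-2061*(-4 - 7)*7 = -(-22671)*7 = -2061*(-77) = 158697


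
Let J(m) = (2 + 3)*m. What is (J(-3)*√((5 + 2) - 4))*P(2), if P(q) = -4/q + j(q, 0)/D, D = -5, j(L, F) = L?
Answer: 36*√3 ≈ 62.354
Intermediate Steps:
J(m) = 5*m
P(q) = -4/q - q/5 (P(q) = -4/q + q/(-5) = -4/q + q*(-⅕) = -4/q - q/5)
(J(-3)*√((5 + 2) - 4))*P(2) = ((5*(-3))*√((5 + 2) - 4))*(-4/2 - ⅕*2) = (-15*√(7 - 4))*(-4*½ - ⅖) = (-15*√3)*(-2 - ⅖) = -15*√3*(-12/5) = 36*√3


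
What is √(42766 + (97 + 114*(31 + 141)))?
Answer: √62471 ≈ 249.94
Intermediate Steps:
√(42766 + (97 + 114*(31 + 141))) = √(42766 + (97 + 114*172)) = √(42766 + (97 + 19608)) = √(42766 + 19705) = √62471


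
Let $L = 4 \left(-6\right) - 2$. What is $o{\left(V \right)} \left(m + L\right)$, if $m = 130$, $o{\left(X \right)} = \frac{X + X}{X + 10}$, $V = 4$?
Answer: $\frac{416}{7} \approx 59.429$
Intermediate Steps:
$o{\left(X \right)} = \frac{2 X}{10 + X}$
$L = -26$ ($L = -24 - 2 = -26$)
$o{\left(V \right)} \left(m + L\right) = 2 \cdot 4 \frac{1}{10 + 4} \left(130 - 26\right) = 2 \cdot 4 \cdot \frac{1}{14} \cdot 104 = \frac{4}{7} \cdot 104 = \frac{416}{7}$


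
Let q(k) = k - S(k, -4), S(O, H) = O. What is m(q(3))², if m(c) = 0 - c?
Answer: 0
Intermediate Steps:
q(k) = 0 (q(k) = k - k = 0)
m(c) = -c
m(q(3))² = (-1*0)² = 0² = 0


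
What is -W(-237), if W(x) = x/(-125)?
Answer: -237/125 ≈ -1.8960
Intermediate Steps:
W(x) = -x/125 (W(x) = x*(-1/125) = -x/125)
-W(-237) = -(-1)*(-237)/125 = -1*237/125 = -237/125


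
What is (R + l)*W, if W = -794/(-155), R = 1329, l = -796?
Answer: 423202/155 ≈ 2730.3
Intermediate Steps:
W = 794/155 (W = -794*(-1/155) = 794/155 ≈ 5.1226)
(R + l)*W = (1329 - 796)*(794/155) = 533*(794/155) = 423202/155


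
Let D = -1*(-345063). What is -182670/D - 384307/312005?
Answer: -63201359897/35887127105 ≈ -1.7611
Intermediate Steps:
D = 345063
-182670/D - 384307/312005 = -182670/345063 - 384307/312005 = -182670*1/345063 - 384307*1/312005 = -60890/115021 - 384307/312005 = -63201359897/35887127105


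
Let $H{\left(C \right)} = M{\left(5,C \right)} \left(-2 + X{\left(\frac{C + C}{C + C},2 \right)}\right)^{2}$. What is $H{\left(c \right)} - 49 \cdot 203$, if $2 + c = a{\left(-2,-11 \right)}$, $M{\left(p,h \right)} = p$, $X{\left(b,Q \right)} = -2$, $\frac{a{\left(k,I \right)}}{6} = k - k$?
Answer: $-9867$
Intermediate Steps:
$a{\left(k,I \right)} = 0$ ($a{\left(k,I \right)} = 6 \left(k - k\right) = 6 \cdot 0 = 0$)
$c = -2$ ($c = -2 + 0 = -2$)
$H{\left(C \right)} = 80$ ($H{\left(C \right)} = 5 \left(-2 - 2\right)^{2} = 5 \left(-4\right)^{2} = 5 \cdot 16 = 80$)
$H{\left(c \right)} - 49 \cdot 203 = 80 - 49 \cdot 203 = 80 - 9947 = -9867$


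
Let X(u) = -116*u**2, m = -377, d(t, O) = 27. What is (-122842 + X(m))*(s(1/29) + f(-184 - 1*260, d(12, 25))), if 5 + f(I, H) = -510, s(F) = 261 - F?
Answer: 122364440802/29 ≈ 4.2195e+9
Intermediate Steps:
f(I, H) = -515 (f(I, H) = -5 - 510 = -515)
(-122842 + X(m))*(s(1/29) + f(-184 - 1*260, d(12, 25))) = (-122842 - 116*(-377)**2)*((261 - 1/29) - 515) = (-122842 - 116*142129)*((261 - 1*1/29) - 515) = (-122842 - 16486964)*((261 - 1/29) - 515) = -16609806*(7568/29 - 515) = -16609806*(-7367/29) = 122364440802/29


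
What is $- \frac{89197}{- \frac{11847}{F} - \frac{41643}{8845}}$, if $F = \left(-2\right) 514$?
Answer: $- \frac{811037994020}{61977711} \approx -13086.0$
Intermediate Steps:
$F = -1028$
$- \frac{89197}{- \frac{11847}{F} - \frac{41643}{8845}} = - \frac{89197}{- \frac{11847}{-1028} - \frac{41643}{8845}} = - \frac{89197}{\left(-11847\right) \left(- \frac{1}{1028}\right) - \frac{41643}{8845}} = - \frac{89197}{\frac{11847}{1028} - \frac{41643}{8845}} = - \frac{89197}{\frac{61977711}{9092660}} = \left(-89197\right) \frac{9092660}{61977711} = - \frac{811037994020}{61977711}$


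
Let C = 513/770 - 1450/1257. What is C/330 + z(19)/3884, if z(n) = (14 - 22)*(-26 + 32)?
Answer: -4290825289/310140992700 ≈ -0.013835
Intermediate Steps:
z(n) = -48 (z(n) = -8*6 = -48)
C = -471659/967890 (C = 513*(1/770) - 1450*1/1257 = 513/770 - 1450/1257 = -471659/967890 ≈ -0.48731)
C/330 + z(19)/3884 = -471659/967890/330 - 48/3884 = -471659/967890*1/330 - 48*1/3884 = -471659/319403700 - 12/971 = -4290825289/310140992700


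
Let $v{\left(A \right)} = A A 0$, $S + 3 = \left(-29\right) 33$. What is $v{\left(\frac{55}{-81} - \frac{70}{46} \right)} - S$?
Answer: $960$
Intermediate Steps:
$S = -960$ ($S = -3 - 957 = -960$)
$v{\left(A \right)} = 0$ ($v{\left(A \right)} = A^{2} \cdot 0 = 0$)
$v{\left(\frac{55}{-81} - \frac{70}{46} \right)} - S = 0 - -960 = 0 + 960 = 960$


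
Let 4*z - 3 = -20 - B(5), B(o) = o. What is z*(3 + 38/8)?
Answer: -341/8 ≈ -42.625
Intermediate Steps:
z = -11/2 (z = ¾ + (-20 - 1*5)/4 = ¾ + (-20 - 5)/4 = ¾ + (¼)*(-25) = ¾ - 25/4 = -11/2 ≈ -5.5000)
z*(3 + 38/8) = -11*(3 + 38/8)/2 = -11*(3 + 38*(⅛))/2 = -11*(3 + 19/4)/2 = -11/2*31/4 = -341/8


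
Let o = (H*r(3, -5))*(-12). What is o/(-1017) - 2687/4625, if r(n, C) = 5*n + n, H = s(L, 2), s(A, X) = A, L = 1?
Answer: -192631/522625 ≈ -0.36858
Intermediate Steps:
H = 1
r(n, C) = 6*n
o = -216 (o = (1*(6*3))*(-12) = (1*18)*(-12) = 18*(-12) = -216)
o/(-1017) - 2687/4625 = -216/(-1017) - 2687/4625 = -216*(-1/1017) - 2687*1/4625 = 24/113 - 2687/4625 = -192631/522625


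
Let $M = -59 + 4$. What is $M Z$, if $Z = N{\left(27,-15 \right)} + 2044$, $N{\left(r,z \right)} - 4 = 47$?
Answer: $-115225$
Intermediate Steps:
$N{\left(r,z \right)} = 51$ ($N{\left(r,z \right)} = 4 + 47 = 51$)
$M = -55$
$Z = 2095$ ($Z = 51 + 2044 = 2095$)
$M Z = \left(-55\right) 2095 = -115225$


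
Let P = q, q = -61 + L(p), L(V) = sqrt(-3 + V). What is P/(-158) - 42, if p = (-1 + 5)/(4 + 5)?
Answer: -6575/158 - I*sqrt(23)/474 ≈ -41.614 - 0.010118*I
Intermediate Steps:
p = 4/9 ≈ 0.44444
q = -61 + I*sqrt(23)/3 (q = -61 + sqrt(-3 + 4/9) = -61 + sqrt(-23/9) = -61 + I*sqrt(23)/3 ≈ -61.0 + 1.5986*I)
P = -61 + I*sqrt(23)/3 ≈ -61.0 + 1.5986*I
P/(-158) - 42 = (-61 + I*sqrt(23)/3)/(-158) - 42 = -(-61 + I*sqrt(23)/3)/158 - 42 = (61/158 - I*sqrt(23)/474) - 42 = -6575/158 - I*sqrt(23)/474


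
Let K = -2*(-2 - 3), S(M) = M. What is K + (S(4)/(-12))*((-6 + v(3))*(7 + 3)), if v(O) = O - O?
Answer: 30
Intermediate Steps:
v(O) = 0
K = 10 (K = -2*(-5) = 10)
K + (S(4)/(-12))*((-6 + v(3))*(7 + 3)) = 10 + (4/(-12))*((-6 + 0)*(7 + 3)) = 10 + (4*(-1/12))*(-6*10) = 10 - 1/3*(-60) = 10 + 20 = 30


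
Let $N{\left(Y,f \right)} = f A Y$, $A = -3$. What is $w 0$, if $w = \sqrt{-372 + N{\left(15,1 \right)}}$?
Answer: $0$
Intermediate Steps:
$N{\left(Y,f \right)} = - 3 Y f$ ($N{\left(Y,f \right)} = f \left(-3\right) Y = - 3 f Y = - 3 Y f$)
$w = i \sqrt{417}$ ($w = \sqrt{-372 - 45 \cdot 1} = \sqrt{-372 - 45} = \sqrt{-417} = i \sqrt{417} \approx 20.421 i$)
$w 0 = i \sqrt{417} \cdot 0 = 0$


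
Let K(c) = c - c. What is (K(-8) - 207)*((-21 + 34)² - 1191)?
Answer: 211554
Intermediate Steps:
K(c) = 0
(K(-8) - 207)*((-21 + 34)² - 1191) = (0 - 207)*((-21 + 34)² - 1191) = -207*(13² - 1191) = -207*(169 - 1191) = -207*(-1022) = 211554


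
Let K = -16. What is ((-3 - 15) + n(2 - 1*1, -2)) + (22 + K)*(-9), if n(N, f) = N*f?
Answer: -74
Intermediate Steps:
((-3 - 15) + n(2 - 1*1, -2)) + (22 + K)*(-9) = ((-3 - 15) + (2 - 1*1)*(-2)) + (22 - 16)*(-9) = (-18 + (2 - 1)*(-2)) + 6*(-9) = (-18 + 1*(-2)) - 54 = (-18 - 2) - 54 = -20 - 54 = -74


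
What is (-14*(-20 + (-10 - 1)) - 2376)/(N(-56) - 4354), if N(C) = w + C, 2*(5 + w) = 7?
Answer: 3884/8823 ≈ 0.44021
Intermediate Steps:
w = -3/2 (w = -5 + (½)*7 = -5 + 7/2 = -3/2 ≈ -1.5000)
N(C) = -3/2 + C
(-14*(-20 + (-10 - 1)) - 2376)/(N(-56) - 4354) = (-14*(-20 + (-10 - 1)) - 2376)/((-3/2 - 56) - 4354) = (-14*(-20 - 11) - 2376)/(-115/2 - 4354) = (-14*(-31) - 2376)/(-8823/2) = (434 - 2376)*(-2/8823) = -1942*(-2/8823) = 3884/8823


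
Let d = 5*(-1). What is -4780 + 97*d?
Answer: -5265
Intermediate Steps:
d = -5
-4780 + 97*d = -4780 + 97*(-5) = -4780 - 485 = -5265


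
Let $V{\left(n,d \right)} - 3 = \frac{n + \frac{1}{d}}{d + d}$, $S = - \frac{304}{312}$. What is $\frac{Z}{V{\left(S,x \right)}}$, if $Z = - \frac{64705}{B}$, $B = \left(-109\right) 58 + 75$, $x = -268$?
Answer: $\frac{362495009760}{105056042633} \approx 3.4505$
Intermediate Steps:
$S = - \frac{38}{39}$ ($S = \left(-304\right) \frac{1}{312} = - \frac{38}{39} \approx -0.97436$)
$V{\left(n,d \right)} = 3 + \frac{n + \frac{1}{d}}{2 d}$ ($V{\left(n,d \right)} = 3 + \frac{n + \frac{1}{d}}{d + d} = 3 + \frac{n + \frac{1}{d}}{2 d}$)
$B = -6247$ ($B = -6322 + 75 = -6247$)
$Z = \frac{64705}{6247}$ ($Z = - \frac{64705}{-6247} = \left(-64705\right) \left(- \frac{1}{6247}\right) = \frac{64705}{6247} \approx 10.358$)
$\frac{Z}{V{\left(S,x \right)}} = \frac{64705}{6247 \left(3 + \frac{1}{2 \cdot 71824} + \frac{1}{2} \left(- \frac{38}{39}\right) \frac{1}{-268}\right)} = \frac{64705}{6247 \left(3 + \frac{1}{2} \cdot \frac{1}{71824} + \frac{1}{2} \left(- \frac{38}{39}\right) \left(- \frac{1}{268}\right)\right)} = \frac{64705}{6247 \left(3 + \frac{1}{143648} + \frac{19}{10452}\right)} = \frac{64705}{6247 \cdot \frac{16817039}{5602272}} = \frac{64705}{6247} \cdot \frac{5602272}{16817039} = \frac{362495009760}{105056042633}$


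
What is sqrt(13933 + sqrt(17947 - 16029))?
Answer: sqrt(13933 + sqrt(1918)) ≈ 118.22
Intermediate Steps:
sqrt(13933 + sqrt(17947 - 16029)) = sqrt(13933 + sqrt(1918))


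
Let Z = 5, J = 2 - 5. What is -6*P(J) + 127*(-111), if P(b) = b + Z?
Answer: -14109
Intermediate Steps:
J = -3
P(b) = 5 + b (P(b) = b + 5 = 5 + b)
-6*P(J) + 127*(-111) = -6*(5 - 3) + 127*(-111) = -6*2 - 14097 = -12 - 14097 = -14109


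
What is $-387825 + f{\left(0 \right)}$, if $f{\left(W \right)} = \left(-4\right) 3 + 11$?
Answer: $-387826$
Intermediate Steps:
$f{\left(W \right)} = -1$ ($f{\left(W \right)} = -12 + 11 = -1$)
$-387825 + f{\left(0 \right)} = -387825 - 1 = -387826$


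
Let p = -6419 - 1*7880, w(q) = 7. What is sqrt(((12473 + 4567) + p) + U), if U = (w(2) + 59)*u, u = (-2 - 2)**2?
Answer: sqrt(3797) ≈ 61.620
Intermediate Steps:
p = -14299 (p = -6419 - 7880 = -14299)
u = 16 (u = (-4)**2 = 16)
U = 1056 (U = (7 + 59)*16 = 66*16 = 1056)
sqrt(((12473 + 4567) + p) + U) = sqrt(((12473 + 4567) - 14299) + 1056) = sqrt((17040 - 14299) + 1056) = sqrt(2741 + 1056) = sqrt(3797)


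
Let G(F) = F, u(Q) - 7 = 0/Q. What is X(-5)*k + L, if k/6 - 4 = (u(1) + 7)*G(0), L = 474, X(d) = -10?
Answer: 234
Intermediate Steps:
u(Q) = 7 (u(Q) = 7 + 0/Q = 7 + 0 = 7)
k = 24 (k = 24 + 6*((7 + 7)*0) = 24 + 6*(14*0) = 24 + 6*0 = 24 + 0 = 24)
X(-5)*k + L = -10*24 + 474 = -240 + 474 = 234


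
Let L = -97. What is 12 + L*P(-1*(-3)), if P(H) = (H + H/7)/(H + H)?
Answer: -304/7 ≈ -43.429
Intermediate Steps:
P(H) = 4/7 (P(H) = (H + H*(1/7))/((2*H)) = (H + H/7)*(1/(2*H)) = (8*H/7)*(1/(2*H)) = 4/7)
12 + L*P(-1*(-3)) = 12 - 97*4/7 = 12 - 388/7 = -304/7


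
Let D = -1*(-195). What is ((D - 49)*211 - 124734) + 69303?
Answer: -24625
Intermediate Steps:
D = 195
((D - 49)*211 - 124734) + 69303 = ((195 - 49)*211 - 124734) + 69303 = (146*211 - 124734) + 69303 = (30806 - 124734) + 69303 = -93928 + 69303 = -24625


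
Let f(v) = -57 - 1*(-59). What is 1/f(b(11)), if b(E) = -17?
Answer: ½ ≈ 0.50000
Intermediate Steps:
f(v) = 2 (f(v) = -57 + 59 = 2)
1/f(b(11)) = 1/2 = ½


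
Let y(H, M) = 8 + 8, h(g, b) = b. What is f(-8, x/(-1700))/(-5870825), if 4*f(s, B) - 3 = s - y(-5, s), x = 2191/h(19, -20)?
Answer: 21/23483300 ≈ 8.9425e-7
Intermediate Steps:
y(H, M) = 16
x = -2191/20 (x = 2191/(-20) = 2191*(-1/20) = -2191/20 ≈ -109.55)
f(s, B) = -13/4 + s/4 (f(s, B) = ¾ + (s - 1*16)/4 = ¾ + (s - 16)/4 = ¾ + (-16 + s)/4 = ¾ + (-4 + s/4) = -13/4 + s/4)
f(-8, x/(-1700))/(-5870825) = (-13/4 + (¼)*(-8))/(-5870825) = (-13/4 - 2)*(-1/5870825) = -21/4*(-1/5870825) = 21/23483300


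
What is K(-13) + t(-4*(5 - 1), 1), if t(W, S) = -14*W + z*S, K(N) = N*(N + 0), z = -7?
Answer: 386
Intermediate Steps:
K(N) = N² (K(N) = N*N = N²)
t(W, S) = -14*W - 7*S
K(-13) + t(-4*(5 - 1), 1) = (-13)² + (-(-56)*(5 - 1) - 7*1) = 169 + (-(-56)*4 - 7) = 169 + (-14*(-16) - 7) = 169 + (224 - 7) = 169 + 217 = 386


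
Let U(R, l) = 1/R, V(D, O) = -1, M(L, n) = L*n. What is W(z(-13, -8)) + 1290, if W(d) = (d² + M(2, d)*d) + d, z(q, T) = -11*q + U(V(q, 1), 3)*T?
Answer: 69844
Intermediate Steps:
z(q, T) = -T - 11*q (z(q, T) = -11*q + T/(-1) = -11*q - T = -T - 11*q)
W(d) = d + 3*d² (W(d) = (d² + (2*d)*d) + d = (d² + 2*d²) + d = 3*d² + d = d + 3*d²)
W(z(-13, -8)) + 1290 = (-1*(-8) - 11*(-13))*(1 + 3*(-1*(-8) - 11*(-13))) + 1290 = (8 + 143)*(1 + 3*(8 + 143)) + 1290 = 151*(1 + 3*151) + 1290 = 151*(1 + 453) + 1290 = 151*454 + 1290 = 68554 + 1290 = 69844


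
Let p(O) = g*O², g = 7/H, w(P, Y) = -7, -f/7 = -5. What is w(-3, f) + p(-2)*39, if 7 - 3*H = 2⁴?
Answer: -371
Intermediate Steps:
f = 35 (f = -7*(-5) = 35)
H = -3 (H = 7/3 - ⅓*2⁴ = 7/3 - ⅓*16 = 7/3 - 16/3 = -3)
g = -7/3 (g = 7/(-3) = 7*(-⅓) = -7/3 ≈ -2.3333)
p(O) = -7*O²/3
w(-3, f) + p(-2)*39 = -7 - 7/3*(-2)²*39 = -7 - 7/3*4*39 = -7 - 28/3*39 = -7 - 364 = -371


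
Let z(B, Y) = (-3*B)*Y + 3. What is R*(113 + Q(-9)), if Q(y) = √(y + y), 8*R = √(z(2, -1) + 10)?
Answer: √19*(113 + 3*I*√2)/8 ≈ 61.569 + 2.3117*I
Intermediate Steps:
z(B, Y) = 3 - 3*B*Y (z(B, Y) = -3*B*Y + 3 = 3 - 3*B*Y)
R = √19/8 (R = √((3 - 3*2*(-1)) + 10)/8 = √((3 + 6) + 10)/8 = √(9 + 10)/8 = √19/8 ≈ 0.54486)
Q(y) = √2*√y (Q(y) = √(2*y) = √2*√y)
R*(113 + Q(-9)) = (√19/8)*(113 + √2*√(-9)) = (√19/8)*(113 + √2*(3*I)) = (√19/8)*(113 + 3*I*√2) = √19*(113 + 3*I*√2)/8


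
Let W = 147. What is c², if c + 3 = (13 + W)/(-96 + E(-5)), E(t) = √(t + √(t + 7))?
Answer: (448 - 3*I*√(5 - √2))²/(96 - I*√(5 - √2))² ≈ 21.771 + 0.30667*I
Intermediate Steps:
E(t) = √(t + √(7 + t))
c = -3 + 160/(-96 + √(-5 + √2)) (c = -3 + (13 + 147)/(-96 + √(-5 + √(7 - 5))) = -3 + 160/(-96 + √(-5 + √2)) ≈ -4.666 - 0.032862*I)
c² = (-(448 - 3*I*√(5 - √2))/(96 - I*√(5 - √2)))² = (448 - 3*I*√(5 - √2))²/(96 - I*√(5 - √2))²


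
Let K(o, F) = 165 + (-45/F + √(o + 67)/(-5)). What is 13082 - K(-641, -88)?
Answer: 1136651/88 + I*√574/5 ≈ 12916.0 + 4.7917*I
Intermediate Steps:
K(o, F) = 165 - 45/F - √(67 + o)/5 (K(o, F) = 165 + (-45/F + √(67 + o)*(-⅕)) = 165 + (-45/F - √(67 + o)/5) = 165 - 45/F - √(67 + o)/5)
13082 - K(-641, -88) = 13082 - (165 - 45/(-88) - √(67 - 641)/5) = 13082 - (165 - 45*(-1/88) - I*√574/5) = 13082 - (165 + 45/88 - I*√574/5) = 13082 - (14565/88 - I*√574/5) = 13082 + (-14565/88 + I*√574/5) = 1136651/88 + I*√574/5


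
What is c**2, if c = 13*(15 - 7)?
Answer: 10816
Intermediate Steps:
c = 104 (c = 13*8 = 104)
c**2 = 104**2 = 10816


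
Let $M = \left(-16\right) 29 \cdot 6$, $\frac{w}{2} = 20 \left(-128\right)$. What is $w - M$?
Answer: $-2336$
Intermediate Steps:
$w = -5120$ ($w = 2 \cdot 20 \left(-128\right) = 2 \left(-2560\right) = -5120$)
$M = -2784$ ($M = \left(-464\right) 6 = -2784$)
$w - M = -5120 - -2784 = -5120 + 2784 = -2336$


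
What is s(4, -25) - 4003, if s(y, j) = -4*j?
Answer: -3903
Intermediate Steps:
s(4, -25) - 4003 = -4*(-25) - 4003 = 100 - 4003 = -3903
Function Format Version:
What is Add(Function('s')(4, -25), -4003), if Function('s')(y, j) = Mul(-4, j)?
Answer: -3903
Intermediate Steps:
Add(Function('s')(4, -25), -4003) = Add(Mul(-4, -25), -4003) = Add(100, -4003) = -3903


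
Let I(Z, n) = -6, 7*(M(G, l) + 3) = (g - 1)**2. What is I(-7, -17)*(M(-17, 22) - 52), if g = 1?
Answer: 330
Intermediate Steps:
M(G, l) = -3 (M(G, l) = -3 + (1 - 1)**2/7 = -3 + (1/7)*0**2 = -3 + (1/7)*0 = -3 + 0 = -3)
I(-7, -17)*(M(-17, 22) - 52) = -6*(-3 - 52) = -6*(-55) = 330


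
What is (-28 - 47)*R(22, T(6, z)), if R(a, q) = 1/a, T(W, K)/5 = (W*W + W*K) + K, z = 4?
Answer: -75/22 ≈ -3.4091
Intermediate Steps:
T(W, K) = 5*K + 5*W² + 5*K*W (T(W, K) = 5*((W*W + W*K) + K) = 5*((W² + K*W) + K) = 5*(K + W² + K*W) = 5*K + 5*W² + 5*K*W)
(-28 - 47)*R(22, T(6, z)) = (-28 - 47)/22 = -75*1/22 = -75/22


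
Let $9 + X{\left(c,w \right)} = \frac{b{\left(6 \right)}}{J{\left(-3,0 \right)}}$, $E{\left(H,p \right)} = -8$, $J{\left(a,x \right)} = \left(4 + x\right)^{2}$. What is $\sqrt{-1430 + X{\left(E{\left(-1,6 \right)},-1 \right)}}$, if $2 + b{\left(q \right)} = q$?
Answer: $\frac{i \sqrt{5755}}{2} \approx 37.931 i$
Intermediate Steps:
$b{\left(q \right)} = -2 + q$
$X{\left(c,w \right)} = - \frac{35}{4}$ ($X{\left(c,w \right)} = -9 + \frac{-2 + 6}{\left(4 + 0\right)^{2}} = -9 + \frac{4}{4^{2}} = -9 + \frac{4}{16} = -9 + 4 \cdot \frac{1}{16} = -9 + \frac{1}{4} = - \frac{35}{4}$)
$\sqrt{-1430 + X{\left(E{\left(-1,6 \right)},-1 \right)}} = \sqrt{-1430 - \frac{35}{4}} = \sqrt{- \frac{5755}{4}} = \frac{i \sqrt{5755}}{2}$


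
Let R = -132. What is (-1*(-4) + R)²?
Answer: 16384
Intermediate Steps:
(-1*(-4) + R)² = (-1*(-4) - 132)² = (4 - 132)² = (-128)² = 16384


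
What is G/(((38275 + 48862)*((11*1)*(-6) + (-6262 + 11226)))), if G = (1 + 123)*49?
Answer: 98/6883823 ≈ 1.4236e-5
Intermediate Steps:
G = 6076 (G = 124*49 = 6076)
G/(((38275 + 48862)*((11*1)*(-6) + (-6262 + 11226)))) = 6076/(((38275 + 48862)*((11*1)*(-6) + (-6262 + 11226)))) = 6076/((87137*(11*(-6) + 4964))) = 6076/((87137*(-66 + 4964))) = 6076/((87137*4898)) = 6076/426797026 = 6076*(1/426797026) = 98/6883823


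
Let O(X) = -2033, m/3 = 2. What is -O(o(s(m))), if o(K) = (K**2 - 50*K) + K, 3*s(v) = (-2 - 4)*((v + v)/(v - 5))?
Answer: 2033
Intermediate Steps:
m = 6 (m = 3*2 = 6)
s(v) = -4*v/(-5 + v) (s(v) = ((-2 - 4)*((v + v)/(v - 5)))/3 = (-6*2*v/(-5 + v))/3 = (-12*v/(-5 + v))/3 = -4*v/(-5 + v))
o(K) = K**2 - 49*K
-O(o(s(m))) = -1*(-2033) = 2033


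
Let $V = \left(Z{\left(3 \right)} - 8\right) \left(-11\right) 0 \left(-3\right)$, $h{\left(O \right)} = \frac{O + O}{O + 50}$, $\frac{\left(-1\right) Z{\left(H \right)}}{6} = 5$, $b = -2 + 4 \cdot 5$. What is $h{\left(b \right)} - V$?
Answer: $\frac{9}{17} \approx 0.52941$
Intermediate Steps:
$b = 18$ ($b = -2 + 20 = 18$)
$Z{\left(H \right)} = -30$ ($Z{\left(H \right)} = \left(-6\right) 5 = -30$)
$h{\left(O \right)} = \frac{2 O}{50 + O}$
$V = 0$ ($V = \left(-30 - 8\right) \left(-11\right) 0 \left(-3\right) = \left(-30 - 8\right) 0 \left(-3\right) = \left(-38\right) 0 = 0$)
$h{\left(b \right)} - V = 2 \cdot 18 \frac{1}{50 + 18} - 0 = 2 \cdot 18 \cdot \frac{1}{68} + 0 = \frac{9}{17} + 0 = \frac{9}{17}$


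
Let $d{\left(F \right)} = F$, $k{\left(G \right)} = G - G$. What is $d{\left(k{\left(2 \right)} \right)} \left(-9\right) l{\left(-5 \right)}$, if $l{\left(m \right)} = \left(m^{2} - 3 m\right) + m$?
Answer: $0$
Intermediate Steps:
$l{\left(m \right)} = m^{2} - 2 m$
$k{\left(G \right)} = 0$
$d{\left(k{\left(2 \right)} \right)} \left(-9\right) l{\left(-5 \right)} = 0 \left(-9\right) \left(- 5 \left(-2 - 5\right)\right) = 0 \left(\left(-5\right) \left(-7\right)\right) = 0 \cdot 35 = 0$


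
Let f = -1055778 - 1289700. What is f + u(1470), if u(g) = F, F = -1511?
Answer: -2346989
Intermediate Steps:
u(g) = -1511
f = -2345478
f + u(1470) = -2345478 - 1511 = -2346989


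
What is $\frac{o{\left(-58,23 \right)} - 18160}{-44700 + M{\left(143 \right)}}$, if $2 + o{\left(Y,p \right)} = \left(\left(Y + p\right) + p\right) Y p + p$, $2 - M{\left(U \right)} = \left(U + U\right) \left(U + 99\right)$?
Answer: $\frac{2131}{113910} \approx 0.018708$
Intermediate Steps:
$M{\left(U \right)} = 2 - 2 U \left(99 + U\right)$ ($M{\left(U \right)} = 2 - \left(U + U\right) \left(U + 99\right) = 2 - 2 U \left(99 + U\right)$)
$o{\left(Y,p \right)} = -2 + p + Y p \left(Y + 2 p\right)$ ($o{\left(Y,p \right)} = -2 + \left(\left(\left(Y + p\right) + p\right) Y p + p\right) = -2 + \left(\left(Y + 2 p\right) Y p + p\right) = -2 + \left(Y \left(Y + 2 p\right) p + p\right) = -2 + \left(Y p \left(Y + 2 p\right) + p\right) = -2 + \left(p + Y p \left(Y + 2 p\right)\right) = -2 + p + Y p \left(Y + 2 p\right)$)
$\frac{o{\left(-58,23 \right)} - 18160}{-44700 + M{\left(143 \right)}} = \frac{\left(-2 + 23 + 23 \left(-58\right)^{2} + 2 \left(-58\right) 23^{2}\right) - 18160}{-44700 - \left(28312 + 40898\right)} = \frac{\left(-2 + 23 + 23 \cdot 3364 + 2 \left(-58\right) 529\right) - 18160}{-44700 - 69210} = \frac{\left(-2 + 23 + 77372 - 61364\right) - 18160}{-44700 - 69210} = \frac{16029 - 18160}{-44700 - 69210} = - \frac{2131}{-113910} = \left(-2131\right) \left(- \frac{1}{113910}\right) = \frac{2131}{113910}$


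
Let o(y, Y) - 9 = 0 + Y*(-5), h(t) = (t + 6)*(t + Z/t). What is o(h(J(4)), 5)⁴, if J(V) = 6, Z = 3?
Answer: 65536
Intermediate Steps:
h(t) = (6 + t)*(t + 3/t) (h(t) = (t + 6)*(t + 3/t) = (6 + t)*(t + 3/t))
o(y, Y) = 9 - 5*Y (o(y, Y) = 9 + (0 + Y*(-5)) = 9 + (0 - 5*Y) = 9 - 5*Y)
o(h(J(4)), 5)⁴ = (9 - 5*5)⁴ = (9 - 25)⁴ = (-16)⁴ = 65536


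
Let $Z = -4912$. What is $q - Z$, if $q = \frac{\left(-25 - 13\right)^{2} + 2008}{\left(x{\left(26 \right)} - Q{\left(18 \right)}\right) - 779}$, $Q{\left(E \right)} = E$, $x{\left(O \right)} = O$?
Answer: $\frac{3783700}{771} \approx 4907.5$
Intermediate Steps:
$q = - \frac{3452}{771}$ ($q = \frac{\left(-25 - 13\right)^{2} + 2008}{\left(26 - 18\right) - 779} = \frac{\left(-38\right)^{2} + 2008}{\left(26 - 18\right) - 779} = \frac{1444 + 2008}{8 - 779} = \frac{3452}{-771} = 3452 \left(- \frac{1}{771}\right) = - \frac{3452}{771} \approx -4.4773$)
$q - Z = - \frac{3452}{771} - -4912 = - \frac{3452}{771} + 4912 = \frac{3783700}{771}$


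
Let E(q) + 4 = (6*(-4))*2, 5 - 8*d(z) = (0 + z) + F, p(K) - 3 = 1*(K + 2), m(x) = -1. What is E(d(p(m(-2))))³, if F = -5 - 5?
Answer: -140608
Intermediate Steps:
F = -10
p(K) = 5 + K (p(K) = 3 + 1*(K + 2) = 3 + 1*(2 + K) = 3 + (2 + K) = 5 + K)
d(z) = 15/8 - z/8 (d(z) = 5/8 - ((0 + z) - 10)/8 = 5/8 - (z - 10)/8 = 5/8 - (-10 + z)/8 = 5/8 + (5/4 - z/8) = 15/8 - z/8)
E(q) = -52 (E(q) = -4 + (6*(-4))*2 = -4 - 24*2 = -4 - 48 = -52)
E(d(p(m(-2))))³ = (-52)³ = -140608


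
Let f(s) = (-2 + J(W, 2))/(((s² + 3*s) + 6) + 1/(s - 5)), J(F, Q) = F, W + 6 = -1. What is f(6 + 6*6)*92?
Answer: -30636/70153 ≈ -0.43670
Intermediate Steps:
W = -7 (W = -6 - 1 = -7)
f(s) = -9/(6 + s² + 1/(-5 + s) + 3*s) (f(s) = (-2 - 7)/(((s² + 3*s) + 6) + 1/(s - 5)) = -9/((6 + s² + 3*s) + 1/(-5 + s)) = -9/(6 + s² + 1/(-5 + s) + 3*s))
f(6 + 6*6)*92 = (9*(-5 + (6 + 6*6))/(29 - (6 + 6*6)³ + 2*(6 + 6*6)² + 9*(6 + 6*6)))*92 = (9*(-5 + (6 + 36))/(29 - (6 + 36)³ + 2*(6 + 36)² + 9*(6 + 36)))*92 = (9*(-5 + 42)/(29 - 1*42³ + 2*42² + 9*42))*92 = (9*37/(29 - 1*74088 + 2*1764 + 378))*92 = (9*37/(29 - 74088 + 3528 + 378))*92 = (9*37/(-70153))*92 = (9*(-1/70153)*37)*92 = -333/70153*92 = -30636/70153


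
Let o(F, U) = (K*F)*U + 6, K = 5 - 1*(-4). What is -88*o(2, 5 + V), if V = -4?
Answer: -2112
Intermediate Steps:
K = 9 (K = 5 + 4 = 9)
o(F, U) = 6 + 9*F*U (o(F, U) = (9*F)*U + 6 = 9*F*U + 6 = 6 + 9*F*U)
-88*o(2, 5 + V) = -88*(6 + 9*2*(5 - 4)) = -88*(6 + 9*2*1) = -88*(6 + 18) = -88*24 = -2112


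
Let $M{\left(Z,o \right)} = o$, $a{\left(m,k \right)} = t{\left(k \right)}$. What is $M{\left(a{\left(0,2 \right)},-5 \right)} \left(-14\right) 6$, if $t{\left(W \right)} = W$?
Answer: $420$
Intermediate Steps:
$a{\left(m,k \right)} = k$
$M{\left(a{\left(0,2 \right)},-5 \right)} \left(-14\right) 6 = \left(-5\right) \left(-14\right) 6 = 70 \cdot 6 = 420$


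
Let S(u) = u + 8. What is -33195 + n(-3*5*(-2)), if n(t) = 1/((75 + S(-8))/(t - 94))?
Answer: -2489689/75 ≈ -33196.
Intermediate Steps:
S(u) = 8 + u
n(t) = -94/75 + t/75 (n(t) = 1/((75 + (8 - 8))/(t - 94)) = 1/((75 + 0)/(-94 + t)) = 1/(75/(-94 + t)) = -94/75 + t/75)
-33195 + n(-3*5*(-2)) = -33195 + (-94/75 + (-3*5*(-2))/75) = -33195 + (-94/75 + (-15*(-2))/75) = -33195 + (-94/75 + (1/75)*30) = -33195 + (-94/75 + ⅖) = -33195 - 64/75 = -2489689/75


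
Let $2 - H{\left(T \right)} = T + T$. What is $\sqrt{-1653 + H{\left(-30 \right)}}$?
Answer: $i \sqrt{1591} \approx 39.887 i$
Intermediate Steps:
$H{\left(T \right)} = 2 - 2 T$ ($H{\left(T \right)} = 2 - \left(T + T\right) = 2 - 2 T$)
$\sqrt{-1653 + H{\left(-30 \right)}} = \sqrt{-1653 + \left(2 - -60\right)} = \sqrt{-1653 + \left(2 + 60\right)} = \sqrt{-1653 + 62} = \sqrt{-1591} = i \sqrt{1591}$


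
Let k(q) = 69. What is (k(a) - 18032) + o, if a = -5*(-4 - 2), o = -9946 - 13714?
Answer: -41623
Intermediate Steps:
o = -23660
a = 30 (a = -5*(-6) = 30)
(k(a) - 18032) + o = (69 - 18032) - 23660 = -17963 - 23660 = -41623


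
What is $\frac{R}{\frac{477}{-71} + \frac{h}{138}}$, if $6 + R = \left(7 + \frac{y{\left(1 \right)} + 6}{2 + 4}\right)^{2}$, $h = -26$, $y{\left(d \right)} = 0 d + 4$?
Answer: $- \frac{507863}{50754} \approx -10.006$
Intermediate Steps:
$y{\left(d \right)} = 4$ ($y{\left(d \right)} = 0 + 4 = 4$)
$R = \frac{622}{9}$ ($R = -6 + \left(7 + \frac{4 + 6}{2 + 4}\right)^{2} = -6 + \left(7 + \frac{10}{6}\right)^{2} = -6 + \left(7 + 10 \cdot \frac{1}{6}\right)^{2} = -6 + \left(7 + \frac{5}{3}\right)^{2} = -6 + \left(\frac{26}{3}\right)^{2} = -6 + \frac{676}{9} = \frac{622}{9} \approx 69.111$)
$\frac{R}{\frac{477}{-71} + \frac{h}{138}} = \frac{622}{9 \left(\frac{477}{-71} - \frac{26}{138}\right)} = \frac{622}{9 \left(477 \left(- \frac{1}{71}\right) - \frac{13}{69}\right)} = \frac{622}{9 \left(- \frac{477}{71} - \frac{13}{69}\right)} = \frac{622}{9 \left(- \frac{33836}{4899}\right)} = \frac{622}{9} \left(- \frac{4899}{33836}\right) = - \frac{507863}{50754}$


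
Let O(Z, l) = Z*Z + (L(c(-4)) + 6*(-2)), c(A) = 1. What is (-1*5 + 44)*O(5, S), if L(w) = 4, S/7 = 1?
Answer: 663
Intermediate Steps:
S = 7 (S = 7*1 = 7)
O(Z, l) = -8 + Z² (O(Z, l) = Z*Z + (4 + 6*(-2)) = Z² + (4 - 12) = Z² - 8 = -8 + Z²)
(-1*5 + 44)*O(5, S) = (-1*5 + 44)*(-8 + 5²) = (-5 + 44)*(-8 + 25) = 39*17 = 663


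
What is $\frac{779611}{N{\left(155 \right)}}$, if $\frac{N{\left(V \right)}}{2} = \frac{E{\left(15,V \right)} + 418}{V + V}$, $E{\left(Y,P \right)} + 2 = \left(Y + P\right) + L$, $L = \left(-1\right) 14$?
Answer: $\frac{120839705}{572} \approx 2.1126 \cdot 10^{5}$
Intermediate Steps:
$L = -14$
$E{\left(Y,P \right)} = -16 + P + Y$ ($E{\left(Y,P \right)} = -2 - \left(14 - P - Y\right) = -2 + \left(-14 + P + Y\right) = -16 + P + Y$)
$N{\left(V \right)} = \frac{417 + V}{V}$ ($N{\left(V \right)} = 2 \frac{\left(-16 + V + 15\right) + 418}{V + V} = 2 \frac{\left(-1 + V\right) + 418}{2 V} = 2 \left(417 + V\right) \frac{1}{2 V} = 2 \frac{417 + V}{2 V} = \frac{417 + V}{V}$)
$\frac{779611}{N{\left(155 \right)}} = \frac{779611}{\frac{1}{155} \left(417 + 155\right)} = \frac{779611}{\frac{1}{155} \cdot 572} = \frac{779611}{\frac{572}{155}} = 779611 \cdot \frac{155}{572} = \frac{120839705}{572}$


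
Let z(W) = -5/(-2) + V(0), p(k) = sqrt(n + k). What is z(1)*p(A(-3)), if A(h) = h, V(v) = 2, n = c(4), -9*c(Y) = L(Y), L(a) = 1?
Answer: 3*I*sqrt(7) ≈ 7.9373*I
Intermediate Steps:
c(Y) = -1/9 (c(Y) = -1/9*1 = -1/9)
n = -1/9 ≈ -0.11111
p(k) = sqrt(-1/9 + k)
z(W) = 9/2 (z(W) = -5/(-2) + 2 = -5*(-1/2) + 2 = 5/2 + 2 = 9/2)
z(1)*p(A(-3)) = 9*(sqrt(-1 + 9*(-3))/3)/2 = 9*(sqrt(-1 - 27)/3)/2 = 9*(sqrt(-28)/3)/2 = 9*((2*I*sqrt(7))/3)/2 = 9*(2*I*sqrt(7)/3)/2 = 3*I*sqrt(7)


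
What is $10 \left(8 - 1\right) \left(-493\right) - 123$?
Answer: $-34633$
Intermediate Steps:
$10 \left(8 - 1\right) \left(-493\right) - 123 = 10 \cdot 7 \left(-493\right) - 123 = 70 \left(-493\right) - 123 = -34510 - 123 = -34633$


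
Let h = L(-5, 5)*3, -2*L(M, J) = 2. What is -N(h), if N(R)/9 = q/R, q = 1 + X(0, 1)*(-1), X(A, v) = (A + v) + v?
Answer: -3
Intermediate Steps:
L(M, J) = -1 (L(M, J) = -½*2 = -1)
X(A, v) = A + 2*v
q = -1 (q = 1 + (0 + 2*1)*(-1) = 1 + (0 + 2)*(-1) = 1 + 2*(-1) = 1 - 2 = -1)
h = -3 (h = -1*3 = -3)
N(R) = -9/R (N(R) = 9*(-1/R) = -9/R)
-N(h) = -(-9)/(-3) = -(-9)*(-1)/3 = -1*3 = -3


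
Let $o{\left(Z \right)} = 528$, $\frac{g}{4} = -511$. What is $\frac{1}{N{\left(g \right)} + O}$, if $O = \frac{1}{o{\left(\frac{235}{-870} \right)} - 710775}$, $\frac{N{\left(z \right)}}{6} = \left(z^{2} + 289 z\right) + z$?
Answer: $\frac{710247}{15278162990831} \approx 4.6488 \cdot 10^{-8}$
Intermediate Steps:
$g = -2044$ ($g = 4 \left(-511\right) = -2044$)
$N{\left(z \right)} = 6 z^{2} + 1740 z$ ($N{\left(z \right)} = 6 \left(\left(z^{2} + 289 z\right) + z\right) = 6 \left(z^{2} + 290 z\right) = 6 z^{2} + 1740 z$)
$O = - \frac{1}{710247}$ ($O = \frac{1}{528 - 710775} = \frac{1}{-710247} = - \frac{1}{710247} \approx -1.408 \cdot 10^{-6}$)
$\frac{1}{N{\left(g \right)} + O} = \frac{1}{6 \left(-2044\right) \left(290 - 2044\right) - \frac{1}{710247}} = \frac{1}{6 \left(-2044\right) \left(-1754\right) - \frac{1}{710247}} = \frac{1}{21511056 - \frac{1}{710247}} = \frac{1}{\frac{15278162990831}{710247}} = \frac{710247}{15278162990831}$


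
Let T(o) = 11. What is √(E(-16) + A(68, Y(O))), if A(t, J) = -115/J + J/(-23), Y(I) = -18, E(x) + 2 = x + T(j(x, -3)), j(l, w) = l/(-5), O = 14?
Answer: √3266/138 ≈ 0.41412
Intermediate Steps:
j(l, w) = -l/5 (j(l, w) = l*(-⅕) = -l/5)
E(x) = 9 + x (E(x) = -2 + (x + 11) = -2 + (11 + x) = 9 + x)
A(t, J) = -115/J - J/23 (A(t, J) = -115/J + J*(-1/23) = -115/J - J/23)
√(E(-16) + A(68, Y(O))) = √((9 - 16) + (-115/(-18) - 1/23*(-18))) = √(-7 + (-115*(-1/18) + 18/23)) = √(-7 + (115/18 + 18/23)) = √(-7 + 2969/414) = √(71/414) = √3266/138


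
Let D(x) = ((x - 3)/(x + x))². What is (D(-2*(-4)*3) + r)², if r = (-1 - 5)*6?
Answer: 84033889/65536 ≈ 1282.3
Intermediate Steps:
r = -36 (r = -6*6 = -36)
D(x) = (-3 + x)²/(4*x²) (D(x) = ((-3 + x)/((2*x)))² = ((-3 + x)*(1/(2*x)))² = ((-3 + x)/(2*x))² = (-3 + x)²/(4*x²))
(D(-2*(-4)*3) + r)² = ((-3 - 2*(-4)*3)²/(4*(-2*(-4)*3)²) - 36)² = ((-3 + 8*3)²/(4*(8*3)²) - 36)² = ((¼)*(-3 + 24)²/24² - 36)² = ((¼)*(1/576)*21² - 36)² = ((¼)*(1/576)*441 - 36)² = (49/256 - 36)² = (-9167/256)² = 84033889/65536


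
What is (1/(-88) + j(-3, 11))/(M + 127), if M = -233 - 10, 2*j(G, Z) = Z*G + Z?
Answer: 969/10208 ≈ 0.094926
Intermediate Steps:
j(G, Z) = Z/2 + G*Z/2 (j(G, Z) = (Z*G + Z)/2 = (G*Z + Z)/2 = (Z + G*Z)/2 = Z/2 + G*Z/2)
M = -243
(1/(-88) + j(-3, 11))/(M + 127) = (1/(-88) + (½)*11*(1 - 3))/(-243 + 127) = (-1/88 + (½)*11*(-2))/(-116) = (-1/88 - 11)*(-1/116) = -969/88*(-1/116) = 969/10208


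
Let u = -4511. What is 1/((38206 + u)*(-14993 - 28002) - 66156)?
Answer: -1/1448782681 ≈ -6.9023e-10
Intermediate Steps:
1/((38206 + u)*(-14993 - 28002) - 66156) = 1/((38206 - 4511)*(-14993 - 28002) - 66156) = 1/(33695*(-42995) - 66156) = 1/(-1448716525 - 66156) = 1/(-1448782681) = -1/1448782681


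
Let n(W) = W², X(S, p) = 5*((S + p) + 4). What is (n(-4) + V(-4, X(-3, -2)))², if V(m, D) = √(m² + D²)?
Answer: (16 + √41)² ≈ 501.90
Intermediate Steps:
X(S, p) = 20 + 5*S + 5*p (X(S, p) = 5*(4 + S + p) = 20 + 5*S + 5*p)
V(m, D) = √(D² + m²)
(n(-4) + V(-4, X(-3, -2)))² = ((-4)² + √((20 + 5*(-3) + 5*(-2))² + (-4)²))² = (16 + √((20 - 15 - 10)² + 16))² = (16 + √((-5)² + 16))² = (16 + √(25 + 16))² = (16 + √41)²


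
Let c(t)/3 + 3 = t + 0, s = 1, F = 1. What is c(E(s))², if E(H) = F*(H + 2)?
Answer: 0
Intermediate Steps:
E(H) = 2 + H (E(H) = 1*(H + 2) = 1*(2 + H) = 2 + H)
c(t) = -9 + 3*t (c(t) = -9 + 3*(t + 0) = -9 + 3*t)
c(E(s))² = (-9 + 3*(2 + 1))² = (-9 + 3*3)² = (-9 + 9)² = 0² = 0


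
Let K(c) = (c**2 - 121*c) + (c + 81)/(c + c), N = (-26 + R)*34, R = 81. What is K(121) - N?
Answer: -226169/121 ≈ -1869.2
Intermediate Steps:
N = 1870 (N = (-26 + 81)*34 = 55*34 = 1870)
K(c) = c**2 - 121*c + (81 + c)/(2*c) (K(c) = (c**2 - 121*c) + (81 + c)/((2*c)) = (c**2 - 121*c) + (81 + c)*(1/(2*c)) = (c**2 - 121*c) + (81 + c)/(2*c) = c**2 - 121*c + (81 + c)/(2*c))
K(121) - N = (1/2 + 121**2 - 121*121 + (81/2)/121) - 1*1870 = (1/2 + 14641 - 14641 + (81/2)*(1/121)) - 1870 = (1/2 + 14641 - 14641 + 81/242) - 1870 = 101/121 - 1870 = -226169/121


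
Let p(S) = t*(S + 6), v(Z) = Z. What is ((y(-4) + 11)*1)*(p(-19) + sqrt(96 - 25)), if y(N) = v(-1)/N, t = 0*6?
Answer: 45*sqrt(71)/4 ≈ 94.794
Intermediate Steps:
t = 0
y(N) = -1/N
p(S) = 0 (p(S) = 0*(S + 6) = 0*(6 + S) = 0)
((y(-4) + 11)*1)*(p(-19) + sqrt(96 - 25)) = ((-1/(-4) + 11)*1)*(0 + sqrt(96 - 25)) = ((-1*(-1/4) + 11)*1)*(0 + sqrt(71)) = ((1/4 + 11)*1)*sqrt(71) = ((45/4)*1)*sqrt(71) = 45*sqrt(71)/4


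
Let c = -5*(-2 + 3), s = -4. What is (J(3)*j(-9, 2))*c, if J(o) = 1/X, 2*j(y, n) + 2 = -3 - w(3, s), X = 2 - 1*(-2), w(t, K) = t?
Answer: 5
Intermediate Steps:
X = 4 (X = 2 + 2 = 4)
j(y, n) = -4 (j(y, n) = -1 + (-3 - 1*3)/2 = -1 + (-3 - 3)/2 = -1 + (1/2)*(-6) = -1 - 3 = -4)
c = -5 (c = -5*1 = -5)
J(o) = 1/4
(J(3)*j(-9, 2))*c = ((1/4)*(-4))*(-5) = -1*(-5) = 5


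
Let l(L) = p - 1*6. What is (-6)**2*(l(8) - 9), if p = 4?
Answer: -396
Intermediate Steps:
l(L) = -2 (l(L) = 4 - 1*6 = 4 - 6 = -2)
(-6)**2*(l(8) - 9) = (-6)**2*(-2 - 9) = 36*(-11) = -396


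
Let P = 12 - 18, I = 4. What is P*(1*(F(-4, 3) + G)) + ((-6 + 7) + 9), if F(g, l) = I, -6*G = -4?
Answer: -18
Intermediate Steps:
G = 2/3 (G = -1/6*(-4) = 2/3 ≈ 0.66667)
F(g, l) = 4
P = -6
P*(1*(F(-4, 3) + G)) + ((-6 + 7) + 9) = -6*(4 + 2/3) + ((-6 + 7) + 9) = -6*14/3 + (1 + 9) = -6*14/3 + 10 = -28 + 10 = -18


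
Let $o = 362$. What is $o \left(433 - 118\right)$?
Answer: $114030$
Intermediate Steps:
$o \left(433 - 118\right) = 362 \left(433 - 118\right) = 362 \cdot 315 = 114030$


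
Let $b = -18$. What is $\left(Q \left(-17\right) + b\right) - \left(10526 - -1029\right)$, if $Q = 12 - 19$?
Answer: $-11454$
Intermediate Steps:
$Q = -7$ ($Q = 12 - 19 = -7$)
$\left(Q \left(-17\right) + b\right) - \left(10526 - -1029\right) = \left(\left(-7\right) \left(-17\right) - 18\right) - \left(10526 - -1029\right) = \left(119 - 18\right) - \left(10526 + 1029\right) = 101 - 11555 = -11454$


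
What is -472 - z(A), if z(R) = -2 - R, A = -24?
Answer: -494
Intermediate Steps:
-472 - z(A) = -472 - (-2 - 1*(-24)) = -472 - (-2 + 24) = -472 - 1*22 = -472 - 22 = -494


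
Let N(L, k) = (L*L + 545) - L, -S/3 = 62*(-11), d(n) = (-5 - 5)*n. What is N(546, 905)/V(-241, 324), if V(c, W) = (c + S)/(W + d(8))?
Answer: 14548012/361 ≈ 40299.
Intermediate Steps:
d(n) = -10*n
S = 2046 (S = -186*(-11) = -3*(-682) = 2046)
V(c, W) = (2046 + c)/(-80 + W) (V(c, W) = (c + 2046)/(W - 10*8) = (2046 + c)/(W - 80) = (2046 + c)/(-80 + W))
N(L, k) = 545 + L² - L (N(L, k) = (L² + 545) - L = (545 + L²) - L = 545 + L² - L)
N(546, 905)/V(-241, 324) = (545 + 546² - 1*546)/(((2046 - 241)/(-80 + 324))) = (545 + 298116 - 546)/((1805/244)) = 298115/(((1/244)*1805)) = 298115/(1805/244) = 298115*(244/1805) = 14548012/361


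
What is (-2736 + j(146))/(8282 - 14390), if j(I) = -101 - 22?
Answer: 953/2036 ≈ 0.46807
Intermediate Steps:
j(I) = -123
(-2736 + j(146))/(8282 - 14390) = (-2736 - 123)/(8282 - 14390) = -2859/(-6108) = -2859*(-1/6108) = 953/2036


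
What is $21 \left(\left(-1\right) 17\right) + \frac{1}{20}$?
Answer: $- \frac{7139}{20} \approx -356.95$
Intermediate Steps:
$21 \left(\left(-1\right) 17\right) + \frac{1}{20} = 21 \left(-17\right) + \frac{1}{20} = -357 + \frac{1}{20} = - \frac{7139}{20}$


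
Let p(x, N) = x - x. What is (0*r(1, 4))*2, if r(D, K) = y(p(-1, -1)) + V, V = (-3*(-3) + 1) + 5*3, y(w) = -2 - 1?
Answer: 0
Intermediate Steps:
p(x, N) = 0
y(w) = -3
V = 25 (V = (9 + 1) + 15 = 10 + 15 = 25)
r(D, K) = 22 (r(D, K) = -3 + 25 = 22)
(0*r(1, 4))*2 = (0*22)*2 = 0*2 = 0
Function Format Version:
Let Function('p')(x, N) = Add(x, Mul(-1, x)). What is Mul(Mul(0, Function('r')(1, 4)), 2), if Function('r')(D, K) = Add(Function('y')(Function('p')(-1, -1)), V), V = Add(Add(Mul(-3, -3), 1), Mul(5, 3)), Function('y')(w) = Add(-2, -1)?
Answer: 0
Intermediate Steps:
Function('p')(x, N) = 0
Function('y')(w) = -3
V = 25 (V = Add(Add(9, 1), 15) = Add(10, 15) = 25)
Function('r')(D, K) = 22 (Function('r')(D, K) = Add(-3, 25) = 22)
Mul(Mul(0, Function('r')(1, 4)), 2) = Mul(Mul(0, 22), 2) = Mul(0, 2) = 0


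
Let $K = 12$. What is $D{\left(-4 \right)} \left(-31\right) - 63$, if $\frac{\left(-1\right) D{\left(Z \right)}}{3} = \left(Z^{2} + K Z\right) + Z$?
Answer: $-3411$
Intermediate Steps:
$D{\left(Z \right)} = - 39 Z - 3 Z^{2}$ ($D{\left(Z \right)} = - 3 \left(\left(Z^{2} + 12 Z\right) + Z\right) = - 3 \left(Z^{2} + 13 Z\right) = - 39 Z - 3 Z^{2}$)
$D{\left(-4 \right)} \left(-31\right) - 63 = \left(-3\right) \left(-4\right) \left(13 - 4\right) \left(-31\right) - 63 = \left(-3\right) \left(-4\right) 9 \left(-31\right) - 63 = 108 \left(-31\right) - 63 = -3348 - 63 = -3411$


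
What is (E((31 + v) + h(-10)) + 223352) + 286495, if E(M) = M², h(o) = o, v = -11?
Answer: 509947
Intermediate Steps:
(E((31 + v) + h(-10)) + 223352) + 286495 = (((31 - 11) - 10)² + 223352) + 286495 = ((20 - 10)² + 223352) + 286495 = (10² + 223352) + 286495 = (100 + 223352) + 286495 = 223452 + 286495 = 509947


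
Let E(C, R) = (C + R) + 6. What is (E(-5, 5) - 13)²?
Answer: 49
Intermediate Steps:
E(C, R) = 6 + C + R
(E(-5, 5) - 13)² = ((6 - 5 + 5) - 13)² = (6 - 13)² = (-7)² = 49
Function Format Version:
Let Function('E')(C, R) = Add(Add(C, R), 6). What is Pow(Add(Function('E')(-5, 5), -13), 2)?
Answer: 49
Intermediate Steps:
Function('E')(C, R) = Add(6, C, R)
Pow(Add(Function('E')(-5, 5), -13), 2) = Pow(Add(Add(6, -5, 5), -13), 2) = Pow(Add(6, -13), 2) = Pow(-7, 2) = 49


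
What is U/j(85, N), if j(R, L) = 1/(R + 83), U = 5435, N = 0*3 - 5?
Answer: 913080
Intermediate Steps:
N = -5 (N = 0 - 5 = -5)
j(R, L) = 1/(83 + R)
U/j(85, N) = 5435/(1/(83 + 85)) = 5435/(1/168) = 5435*168 = 913080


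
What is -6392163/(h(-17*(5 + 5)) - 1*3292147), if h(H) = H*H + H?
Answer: 6392163/3263417 ≈ 1.9587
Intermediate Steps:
h(H) = H + H² (h(H) = H² + H = H + H²)
-6392163/(h(-17*(5 + 5)) - 1*3292147) = -6392163/((-17*(5 + 5))*(1 - 17*(5 + 5)) - 1*3292147) = -6392163/((-17*10)*(1 - 17*10) - 3292147) = -6392163/(-170*(1 - 170) - 3292147) = -6392163/(-170*(-169) - 3292147) = -6392163/(28730 - 3292147) = -6392163/(-3263417) = -6392163*(-1/3263417) = 6392163/3263417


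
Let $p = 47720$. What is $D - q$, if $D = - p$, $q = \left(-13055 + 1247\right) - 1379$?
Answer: $-34533$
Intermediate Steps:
$q = -13187$ ($q = -11808 - 1379 = -13187$)
$D = -47720$ ($D = \left(-1\right) 47720 = -47720$)
$D - q = -47720 - -13187 = -47720 + 13187 = -34533$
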